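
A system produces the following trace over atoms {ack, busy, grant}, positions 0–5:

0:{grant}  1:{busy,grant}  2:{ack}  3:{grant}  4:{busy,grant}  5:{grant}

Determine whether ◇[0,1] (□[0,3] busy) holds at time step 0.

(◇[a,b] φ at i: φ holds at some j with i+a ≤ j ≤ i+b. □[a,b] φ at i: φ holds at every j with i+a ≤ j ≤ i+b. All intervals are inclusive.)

Check □[0,3] busy at each j in [0,1]:
  j=0: fails at 0
  j=1: fails at 2
No position in the window satisfies it → formula fails.

Does not hold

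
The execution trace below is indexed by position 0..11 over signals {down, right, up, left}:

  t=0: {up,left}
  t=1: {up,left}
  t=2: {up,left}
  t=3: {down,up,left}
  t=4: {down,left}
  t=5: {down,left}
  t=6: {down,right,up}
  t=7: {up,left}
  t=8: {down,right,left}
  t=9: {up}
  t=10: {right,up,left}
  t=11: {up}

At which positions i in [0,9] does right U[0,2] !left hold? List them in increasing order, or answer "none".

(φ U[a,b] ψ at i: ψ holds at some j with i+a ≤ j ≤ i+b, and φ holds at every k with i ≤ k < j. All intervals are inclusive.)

Evaluate at each i in [0,9]:
  i=0: ✗ (no rhs in [0,2])
  i=1: ✗ (no rhs in [1,3])
  i=2: ✗ (no rhs in [2,4])
  i=3: ✗ (no rhs in [3,5])
  i=4: ✗ (lhs fails at k=4 before rhs at j=6)
  i=5: ✗ (lhs fails at k=5 before rhs at j=6)
  i=6: ✓ (rhs at j=6)
  i=7: ✗ (lhs fails at k=7 before rhs at j=9)
  i=8: ✓ (rhs at j=9; lhs holds on [8,8])
  i=9: ✓ (rhs at j=9)

6, 8, 9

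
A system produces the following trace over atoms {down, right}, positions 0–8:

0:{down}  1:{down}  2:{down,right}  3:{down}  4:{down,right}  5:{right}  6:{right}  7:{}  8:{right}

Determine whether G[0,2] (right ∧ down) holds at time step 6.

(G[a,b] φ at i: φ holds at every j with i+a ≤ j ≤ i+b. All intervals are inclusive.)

No

Check (right ∧ down) at every j in [6,8]:
  j=6: false
  j=7: false
  j=8: false
Fails at j=6 → formula fails.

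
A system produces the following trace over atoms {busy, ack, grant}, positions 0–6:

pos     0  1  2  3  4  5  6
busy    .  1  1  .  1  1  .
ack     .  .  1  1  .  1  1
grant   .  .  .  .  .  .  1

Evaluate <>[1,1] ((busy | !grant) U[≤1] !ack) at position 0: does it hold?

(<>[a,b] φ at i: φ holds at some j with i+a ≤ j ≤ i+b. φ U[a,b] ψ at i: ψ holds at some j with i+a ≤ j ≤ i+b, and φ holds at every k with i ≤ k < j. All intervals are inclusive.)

Yes

Check ((busy | !grant) U[≤1] !ack) at each j in [1,1]:
  j=1: holds
Found at j=1 → formula holds.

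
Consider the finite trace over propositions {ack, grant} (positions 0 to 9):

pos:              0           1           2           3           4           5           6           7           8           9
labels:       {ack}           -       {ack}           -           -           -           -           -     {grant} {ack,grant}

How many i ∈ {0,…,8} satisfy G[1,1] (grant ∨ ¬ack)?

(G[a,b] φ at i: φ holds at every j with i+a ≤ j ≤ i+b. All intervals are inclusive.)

8

Evaluate at each i in [0,8]:
  i=0: ✓ (all of [1,1])
  i=1: ✗ (fails at j=2)
  i=2: ✓ (all of [3,3])
  i=3: ✓ (all of [4,4])
  i=4: ✓ (all of [5,5])
  i=5: ✓ (all of [6,6])
  i=6: ✓ (all of [7,7])
  i=7: ✓ (all of [8,8])
  i=8: ✓ (all of [9,9])
Positions where it holds: {0, 2, 3, 4, 5, 6, 7, 8} → 8.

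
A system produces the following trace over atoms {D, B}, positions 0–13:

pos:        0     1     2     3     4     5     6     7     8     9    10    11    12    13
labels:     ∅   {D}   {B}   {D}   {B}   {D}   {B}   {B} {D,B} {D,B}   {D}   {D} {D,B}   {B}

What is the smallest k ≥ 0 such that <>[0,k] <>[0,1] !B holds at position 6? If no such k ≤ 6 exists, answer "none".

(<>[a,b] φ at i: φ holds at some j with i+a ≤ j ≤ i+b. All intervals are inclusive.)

3

Scan j = 6,7,… for <>[0,1] !B:
  j=6: fails
  j=7: fails
  j=8: fails
  j=9: holds
First hit at j=9, so smallest k = 9-6 = 3.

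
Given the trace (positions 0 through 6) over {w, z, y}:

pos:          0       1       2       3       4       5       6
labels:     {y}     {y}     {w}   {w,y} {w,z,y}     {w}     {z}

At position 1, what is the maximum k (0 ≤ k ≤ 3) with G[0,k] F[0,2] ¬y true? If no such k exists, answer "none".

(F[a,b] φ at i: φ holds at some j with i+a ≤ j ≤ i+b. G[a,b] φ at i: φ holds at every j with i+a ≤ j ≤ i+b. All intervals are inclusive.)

3

F[0,2] ¬y must hold from j=1 onward; find where it first fails.
  j=1: holds
  j=2: holds
  j=3: holds
  j=4: holds
Holds through j=4; largest k = 3.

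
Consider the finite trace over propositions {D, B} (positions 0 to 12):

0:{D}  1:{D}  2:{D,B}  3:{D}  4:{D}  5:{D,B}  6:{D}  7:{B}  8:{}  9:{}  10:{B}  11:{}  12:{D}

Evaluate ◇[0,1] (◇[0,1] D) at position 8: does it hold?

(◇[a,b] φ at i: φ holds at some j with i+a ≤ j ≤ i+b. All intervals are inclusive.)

No

Check ◇[0,1] D at each j in [8,9]:
  j=8: fails (none in [8,9])
  j=9: fails (none in [9,10])
No position in the window satisfies it → formula fails.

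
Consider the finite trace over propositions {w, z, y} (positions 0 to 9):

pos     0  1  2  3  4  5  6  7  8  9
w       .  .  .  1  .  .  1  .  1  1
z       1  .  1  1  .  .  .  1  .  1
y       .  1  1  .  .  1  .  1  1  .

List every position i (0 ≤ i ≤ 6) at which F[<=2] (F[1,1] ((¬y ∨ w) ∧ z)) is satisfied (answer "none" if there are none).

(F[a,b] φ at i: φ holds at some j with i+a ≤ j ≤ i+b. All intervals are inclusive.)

0, 1, 2, 6

Evaluate at each i in [0,6]:
  i=0: ✓ (witness j=2)
  i=1: ✓ (witness j=2)
  i=2: ✓ (witness j=2)
  i=3: ✗ (none in [3,5])
  i=4: ✗ (none in [4,6])
  i=5: ✗ (none in [5,7])
  i=6: ✓ (witness j=8)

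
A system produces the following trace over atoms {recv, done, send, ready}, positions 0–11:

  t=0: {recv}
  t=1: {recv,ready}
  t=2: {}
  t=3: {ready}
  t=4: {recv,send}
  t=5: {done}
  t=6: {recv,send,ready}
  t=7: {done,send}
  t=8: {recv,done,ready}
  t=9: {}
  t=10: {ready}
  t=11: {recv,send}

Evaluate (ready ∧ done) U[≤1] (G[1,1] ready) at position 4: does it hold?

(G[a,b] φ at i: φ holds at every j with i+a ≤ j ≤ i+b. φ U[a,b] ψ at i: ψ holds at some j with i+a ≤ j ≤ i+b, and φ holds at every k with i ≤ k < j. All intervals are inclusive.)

Does not hold

Need some j in [4,5] with G[1,1] ready, and (ready ∧ done) at every k in [4,j-1].
  j=4: G[1,1] ready — fails at 5.
  j=5: G[1,1] ready holds, but (ready ∧ done) fails at k=4 → not this j.
No j in the window works → until fails.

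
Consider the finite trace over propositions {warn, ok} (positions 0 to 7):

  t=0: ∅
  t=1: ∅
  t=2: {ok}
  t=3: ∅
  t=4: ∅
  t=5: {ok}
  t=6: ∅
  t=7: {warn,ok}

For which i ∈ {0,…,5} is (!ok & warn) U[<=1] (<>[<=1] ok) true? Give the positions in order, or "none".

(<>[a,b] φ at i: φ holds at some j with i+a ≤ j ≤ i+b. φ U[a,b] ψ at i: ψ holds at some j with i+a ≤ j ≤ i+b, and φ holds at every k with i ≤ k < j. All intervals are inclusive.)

Evaluate at each i in [0,5]:
  i=0: ✗ (lhs fails at k=0 before rhs at j=1)
  i=1: ✓ (rhs at j=1)
  i=2: ✓ (rhs at j=2)
  i=3: ✗ (lhs fails at k=3 before rhs at j=4)
  i=4: ✓ (rhs at j=4)
  i=5: ✓ (rhs at j=5)

1, 2, 4, 5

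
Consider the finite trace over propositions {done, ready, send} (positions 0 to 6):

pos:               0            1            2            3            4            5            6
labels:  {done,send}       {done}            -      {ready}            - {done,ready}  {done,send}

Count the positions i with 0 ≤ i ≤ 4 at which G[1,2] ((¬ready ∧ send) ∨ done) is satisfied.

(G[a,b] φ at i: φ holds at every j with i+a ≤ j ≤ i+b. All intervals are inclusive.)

1

Evaluate at each i in [0,4]:
  i=0: ✗ (fails at j=2)
  i=1: ✗ (fails at j=2)
  i=2: ✗ (fails at j=3)
  i=3: ✗ (fails at j=4)
  i=4: ✓ (all of [5,6])
Positions where it holds: {4} → 1.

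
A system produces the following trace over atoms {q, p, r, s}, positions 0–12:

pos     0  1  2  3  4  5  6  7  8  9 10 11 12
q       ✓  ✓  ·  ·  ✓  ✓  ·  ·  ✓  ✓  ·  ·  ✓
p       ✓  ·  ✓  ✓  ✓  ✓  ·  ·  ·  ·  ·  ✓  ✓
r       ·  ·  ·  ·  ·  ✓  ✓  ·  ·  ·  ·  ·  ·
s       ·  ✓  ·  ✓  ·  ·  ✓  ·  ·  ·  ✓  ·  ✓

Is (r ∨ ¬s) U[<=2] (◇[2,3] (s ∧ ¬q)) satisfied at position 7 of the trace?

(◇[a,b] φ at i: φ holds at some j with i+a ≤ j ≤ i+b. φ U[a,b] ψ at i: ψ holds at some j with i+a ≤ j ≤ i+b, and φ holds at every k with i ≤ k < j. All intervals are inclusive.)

Holds

Need some j in [7,9] with ◇[2,3] (s ∧ ¬q), and (r ∨ ¬s) at every k in [7,j-1].
  j=7: ◇[2,3] (s ∧ ¬q) holds; no prefix to check → satisfied.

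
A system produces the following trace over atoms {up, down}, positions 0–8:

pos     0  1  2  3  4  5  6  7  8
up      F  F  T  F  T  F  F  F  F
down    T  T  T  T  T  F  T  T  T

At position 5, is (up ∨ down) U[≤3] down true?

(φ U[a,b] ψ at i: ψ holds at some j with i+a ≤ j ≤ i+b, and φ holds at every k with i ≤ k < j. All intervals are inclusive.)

Need some j in [5,8] with down, and (up ∨ down) at every k in [5,j-1].
  j=5: down false.
  j=6: down holds, but (up ∨ down) fails at k=5 → not this j.
  j=7: down holds, but (up ∨ down) fails at k=5 → not this j.
  j=8: down holds, but (up ∨ down) fails at k=5 → not this j.
No j in the window works → until fails.

False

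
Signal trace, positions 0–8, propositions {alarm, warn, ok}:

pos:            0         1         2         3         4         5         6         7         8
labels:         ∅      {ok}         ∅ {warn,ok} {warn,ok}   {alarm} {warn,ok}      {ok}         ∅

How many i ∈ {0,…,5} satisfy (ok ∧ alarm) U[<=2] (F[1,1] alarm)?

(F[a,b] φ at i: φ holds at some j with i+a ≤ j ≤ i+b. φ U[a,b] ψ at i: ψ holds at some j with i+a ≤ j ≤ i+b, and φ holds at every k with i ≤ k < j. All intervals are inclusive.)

1

Evaluate at each i in [0,5]:
  i=0: ✗ (no rhs in [0,2])
  i=1: ✗ (no rhs in [1,3])
  i=2: ✗ (lhs fails at k=2 before rhs at j=4)
  i=3: ✗ (lhs fails at k=3 before rhs at j=4)
  i=4: ✓ (rhs at j=4)
  i=5: ✗ (no rhs in [5,7])
Positions where it holds: {4} → 1.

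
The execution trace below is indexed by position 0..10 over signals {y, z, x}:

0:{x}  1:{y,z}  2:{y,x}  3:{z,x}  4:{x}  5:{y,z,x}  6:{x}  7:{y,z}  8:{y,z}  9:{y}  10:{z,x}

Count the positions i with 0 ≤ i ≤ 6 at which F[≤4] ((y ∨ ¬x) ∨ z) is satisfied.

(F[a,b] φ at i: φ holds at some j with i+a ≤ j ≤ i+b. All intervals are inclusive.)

Evaluate at each i in [0,6]:
  i=0: ✓ (witness j=1)
  i=1: ✓ (witness j=1)
  i=2: ✓ (witness j=2)
  i=3: ✓ (witness j=3)
  i=4: ✓ (witness j=5)
  i=5: ✓ (witness j=5)
  i=6: ✓ (witness j=7)
Positions where it holds: {0, 1, 2, 3, 4, 5, 6} → 7.

7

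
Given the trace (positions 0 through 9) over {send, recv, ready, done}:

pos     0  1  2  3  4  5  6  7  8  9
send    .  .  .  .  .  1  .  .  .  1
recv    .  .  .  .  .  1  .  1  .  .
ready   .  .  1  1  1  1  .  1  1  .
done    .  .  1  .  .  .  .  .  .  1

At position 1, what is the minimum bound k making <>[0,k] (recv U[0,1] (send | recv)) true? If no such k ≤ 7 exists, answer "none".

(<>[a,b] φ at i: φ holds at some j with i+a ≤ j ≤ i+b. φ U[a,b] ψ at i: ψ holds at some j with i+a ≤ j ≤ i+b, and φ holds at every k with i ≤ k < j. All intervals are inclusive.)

4

Scan j = 1,2,… for (recv U[0,1] (send | recv)):
  j=1: fails
  j=2: fails
  j=3: fails
  j=4: fails
  j=5: holds
First hit at j=5, so smallest k = 5-1 = 4.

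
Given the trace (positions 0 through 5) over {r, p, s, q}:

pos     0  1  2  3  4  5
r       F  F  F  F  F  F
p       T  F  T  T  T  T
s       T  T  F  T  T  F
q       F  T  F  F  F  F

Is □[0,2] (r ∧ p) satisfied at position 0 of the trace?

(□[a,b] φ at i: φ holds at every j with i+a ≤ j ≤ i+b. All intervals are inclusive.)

Does not hold

Check (r ∧ p) at every j in [0,2]:
  j=0: false
  j=1: false
  j=2: false
Fails at j=0 → formula fails.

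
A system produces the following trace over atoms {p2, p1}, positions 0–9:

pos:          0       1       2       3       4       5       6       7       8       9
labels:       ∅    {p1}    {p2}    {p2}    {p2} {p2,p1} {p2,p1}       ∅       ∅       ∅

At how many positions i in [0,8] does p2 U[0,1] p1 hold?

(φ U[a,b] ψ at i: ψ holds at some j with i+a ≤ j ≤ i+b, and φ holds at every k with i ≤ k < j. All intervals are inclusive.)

4

Evaluate at each i in [0,8]:
  i=0: ✗ (lhs fails at k=0 before rhs at j=1)
  i=1: ✓ (rhs at j=1)
  i=2: ✗ (no rhs in [2,3])
  i=3: ✗ (no rhs in [3,4])
  i=4: ✓ (rhs at j=5; lhs holds on [4,4])
  i=5: ✓ (rhs at j=5)
  i=6: ✓ (rhs at j=6)
  i=7: ✗ (no rhs in [7,8])
  i=8: ✗ (no rhs in [8,9])
Positions where it holds: {1, 4, 5, 6} → 4.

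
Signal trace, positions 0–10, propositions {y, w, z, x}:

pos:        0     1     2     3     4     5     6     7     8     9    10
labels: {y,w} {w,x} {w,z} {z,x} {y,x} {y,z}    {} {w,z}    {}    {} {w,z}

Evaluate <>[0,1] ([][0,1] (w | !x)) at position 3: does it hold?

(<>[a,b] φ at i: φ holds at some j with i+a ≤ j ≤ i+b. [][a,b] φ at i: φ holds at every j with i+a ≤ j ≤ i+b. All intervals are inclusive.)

False

Check [][0,1] (w | !x) at each j in [3,4]:
  j=3: fails at 3
  j=4: fails at 4
No position in the window satisfies it → formula fails.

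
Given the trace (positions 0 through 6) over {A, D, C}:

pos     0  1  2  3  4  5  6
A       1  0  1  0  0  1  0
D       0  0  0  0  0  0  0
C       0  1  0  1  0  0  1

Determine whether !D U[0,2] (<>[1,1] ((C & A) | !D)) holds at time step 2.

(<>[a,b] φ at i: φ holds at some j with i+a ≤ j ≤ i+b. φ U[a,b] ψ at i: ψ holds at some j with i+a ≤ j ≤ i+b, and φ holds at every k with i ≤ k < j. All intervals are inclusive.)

Need some j in [2,4] with <>[1,1] ((C & A) | !D), and !D at every k in [2,j-1].
  j=2: <>[1,1] ((C & A) | !D) holds; no prefix to check → satisfied.

True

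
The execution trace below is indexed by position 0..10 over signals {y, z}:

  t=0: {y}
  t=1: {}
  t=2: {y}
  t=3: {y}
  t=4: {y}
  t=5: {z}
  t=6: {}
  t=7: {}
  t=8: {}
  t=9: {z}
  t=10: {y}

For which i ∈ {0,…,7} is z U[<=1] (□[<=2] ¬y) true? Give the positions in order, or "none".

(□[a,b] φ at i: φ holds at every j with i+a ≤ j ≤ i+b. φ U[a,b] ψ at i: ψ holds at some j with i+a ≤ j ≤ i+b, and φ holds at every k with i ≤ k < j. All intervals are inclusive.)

Evaluate at each i in [0,7]:
  i=0: ✗ (no rhs in [0,1])
  i=1: ✗ (no rhs in [1,2])
  i=2: ✗ (no rhs in [2,3])
  i=3: ✗ (no rhs in [3,4])
  i=4: ✗ (lhs fails at k=4 before rhs at j=5)
  i=5: ✓ (rhs at j=5)
  i=6: ✓ (rhs at j=6)
  i=7: ✓ (rhs at j=7)

5, 6, 7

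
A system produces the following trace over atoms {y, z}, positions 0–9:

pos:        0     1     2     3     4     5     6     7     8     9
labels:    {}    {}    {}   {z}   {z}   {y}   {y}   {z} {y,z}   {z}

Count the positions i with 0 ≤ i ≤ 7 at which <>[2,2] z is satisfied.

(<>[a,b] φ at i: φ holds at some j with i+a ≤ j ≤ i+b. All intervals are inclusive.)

5

Evaluate at each i in [0,7]:
  i=0: ✗ (none in [2,2])
  i=1: ✓ (witness j=3)
  i=2: ✓ (witness j=4)
  i=3: ✗ (none in [5,5])
  i=4: ✗ (none in [6,6])
  i=5: ✓ (witness j=7)
  i=6: ✓ (witness j=8)
  i=7: ✓ (witness j=9)
Positions where it holds: {1, 2, 5, 6, 7} → 5.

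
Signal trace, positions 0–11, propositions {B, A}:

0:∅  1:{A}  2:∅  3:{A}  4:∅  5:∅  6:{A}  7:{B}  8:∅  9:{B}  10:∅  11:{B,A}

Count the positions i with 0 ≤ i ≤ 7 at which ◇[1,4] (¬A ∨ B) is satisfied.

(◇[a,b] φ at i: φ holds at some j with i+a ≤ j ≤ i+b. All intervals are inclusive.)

Evaluate at each i in [0,7]:
  i=0: ✓ (witness j=2)
  i=1: ✓ (witness j=2)
  i=2: ✓ (witness j=4)
  i=3: ✓ (witness j=4)
  i=4: ✓ (witness j=5)
  i=5: ✓ (witness j=7)
  i=6: ✓ (witness j=7)
  i=7: ✓ (witness j=8)
Positions where it holds: {0, 1, 2, 3, 4, 5, 6, 7} → 8.

8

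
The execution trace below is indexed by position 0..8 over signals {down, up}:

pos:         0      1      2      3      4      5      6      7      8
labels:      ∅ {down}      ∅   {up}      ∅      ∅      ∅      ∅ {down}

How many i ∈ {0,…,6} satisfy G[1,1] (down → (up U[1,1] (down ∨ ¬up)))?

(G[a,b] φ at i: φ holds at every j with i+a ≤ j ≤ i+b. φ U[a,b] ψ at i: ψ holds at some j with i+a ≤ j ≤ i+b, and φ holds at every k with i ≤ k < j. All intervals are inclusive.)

Evaluate at each i in [0,6]:
  i=0: ✗ (fails at j=1)
  i=1: ✓ (all of [2,2])
  i=2: ✓ (all of [3,3])
  i=3: ✓ (all of [4,4])
  i=4: ✓ (all of [5,5])
  i=5: ✓ (all of [6,6])
  i=6: ✓ (all of [7,7])
Positions where it holds: {1, 2, 3, 4, 5, 6} → 6.

6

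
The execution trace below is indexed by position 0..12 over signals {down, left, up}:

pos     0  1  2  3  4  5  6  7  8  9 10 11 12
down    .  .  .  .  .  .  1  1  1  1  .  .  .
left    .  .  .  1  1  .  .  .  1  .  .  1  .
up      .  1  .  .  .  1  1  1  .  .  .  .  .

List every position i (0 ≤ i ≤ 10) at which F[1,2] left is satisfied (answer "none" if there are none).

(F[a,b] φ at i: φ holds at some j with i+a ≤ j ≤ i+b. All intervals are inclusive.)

1, 2, 3, 6, 7, 9, 10

Evaluate at each i in [0,10]:
  i=0: ✗ (none in [1,2])
  i=1: ✓ (witness j=3)
  i=2: ✓ (witness j=3)
  i=3: ✓ (witness j=4)
  i=4: ✗ (none in [5,6])
  i=5: ✗ (none in [6,7])
  i=6: ✓ (witness j=8)
  i=7: ✓ (witness j=8)
  i=8: ✗ (none in [9,10])
  i=9: ✓ (witness j=11)
  i=10: ✓ (witness j=11)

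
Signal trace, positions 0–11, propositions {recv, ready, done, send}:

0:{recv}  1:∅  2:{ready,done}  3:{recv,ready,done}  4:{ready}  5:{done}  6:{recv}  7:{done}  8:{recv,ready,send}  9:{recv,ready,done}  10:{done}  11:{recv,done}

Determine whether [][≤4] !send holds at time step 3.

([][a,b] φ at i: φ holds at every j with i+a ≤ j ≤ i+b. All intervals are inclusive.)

Yes

Check !send at every j in [3,7]:
  j=3: true
  j=4: true
  j=5: true
  j=6: true
  j=7: true
All positions satisfy it → formula holds.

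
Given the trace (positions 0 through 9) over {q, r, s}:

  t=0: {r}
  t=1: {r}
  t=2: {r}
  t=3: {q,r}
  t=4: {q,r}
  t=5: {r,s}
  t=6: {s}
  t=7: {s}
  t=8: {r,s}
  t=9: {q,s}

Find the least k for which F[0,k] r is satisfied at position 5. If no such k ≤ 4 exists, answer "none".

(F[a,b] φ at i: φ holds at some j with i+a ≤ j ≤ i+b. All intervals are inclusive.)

Scan j = 5,6,… for r:
  j=5: holds
First hit at j=5, so smallest k = 5-5 = 0.

0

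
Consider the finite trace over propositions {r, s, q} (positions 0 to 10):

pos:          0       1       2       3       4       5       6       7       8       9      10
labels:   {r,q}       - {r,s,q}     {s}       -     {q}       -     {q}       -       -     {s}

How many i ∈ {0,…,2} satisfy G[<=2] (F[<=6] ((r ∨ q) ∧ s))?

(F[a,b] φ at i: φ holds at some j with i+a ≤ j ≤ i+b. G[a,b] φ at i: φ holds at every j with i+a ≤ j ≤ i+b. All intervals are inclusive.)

Evaluate at each i in [0,2]:
  i=0: ✓ (all of [0,2])
  i=1: ✗ (fails at j=3)
  i=2: ✗ (fails at j=3)
Positions where it holds: {0} → 1.

1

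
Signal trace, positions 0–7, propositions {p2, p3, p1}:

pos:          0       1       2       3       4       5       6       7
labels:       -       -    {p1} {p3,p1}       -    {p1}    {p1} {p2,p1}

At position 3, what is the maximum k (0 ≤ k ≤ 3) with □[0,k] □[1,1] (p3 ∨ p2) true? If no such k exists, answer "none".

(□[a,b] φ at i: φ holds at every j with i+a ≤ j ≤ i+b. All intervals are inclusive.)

□[1,1] (p3 ∨ p2) must hold from j=3 onward; find where it first fails.
  j=3: fails → no k works.

none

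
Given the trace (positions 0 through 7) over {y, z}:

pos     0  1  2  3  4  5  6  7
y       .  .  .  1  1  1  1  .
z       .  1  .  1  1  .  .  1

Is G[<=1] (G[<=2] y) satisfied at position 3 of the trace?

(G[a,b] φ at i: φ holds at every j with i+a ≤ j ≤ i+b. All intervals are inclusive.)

Check G[<=2] y at every j in [3,4]:
  j=3: holds on [3,5]
  j=4: holds on [4,6]
All positions satisfy it → formula holds.

Yes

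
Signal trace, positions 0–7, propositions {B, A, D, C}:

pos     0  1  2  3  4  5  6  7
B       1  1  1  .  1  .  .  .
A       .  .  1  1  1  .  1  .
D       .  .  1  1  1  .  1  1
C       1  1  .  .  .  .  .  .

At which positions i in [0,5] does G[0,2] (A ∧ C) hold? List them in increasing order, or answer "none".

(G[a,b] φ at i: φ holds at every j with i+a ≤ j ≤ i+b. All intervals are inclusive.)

Evaluate at each i in [0,5]:
  i=0: ✗ (fails at j=0)
  i=1: ✗ (fails at j=1)
  i=2: ✗ (fails at j=2)
  i=3: ✗ (fails at j=3)
  i=4: ✗ (fails at j=4)
  i=5: ✗ (fails at j=5)

none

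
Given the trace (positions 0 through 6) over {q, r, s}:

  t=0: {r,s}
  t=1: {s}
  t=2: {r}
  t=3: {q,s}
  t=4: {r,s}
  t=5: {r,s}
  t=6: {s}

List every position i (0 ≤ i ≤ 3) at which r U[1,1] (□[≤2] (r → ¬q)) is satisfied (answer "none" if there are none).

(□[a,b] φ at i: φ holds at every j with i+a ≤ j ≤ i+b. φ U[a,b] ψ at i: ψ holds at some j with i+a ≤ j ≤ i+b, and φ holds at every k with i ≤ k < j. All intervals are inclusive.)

0, 2

Evaluate at each i in [0,3]:
  i=0: ✓ (rhs at j=1; lhs holds on [0,0])
  i=1: ✗ (lhs fails at k=1 before rhs at j=2)
  i=2: ✓ (rhs at j=3; lhs holds on [2,2])
  i=3: ✗ (lhs fails at k=3 before rhs at j=4)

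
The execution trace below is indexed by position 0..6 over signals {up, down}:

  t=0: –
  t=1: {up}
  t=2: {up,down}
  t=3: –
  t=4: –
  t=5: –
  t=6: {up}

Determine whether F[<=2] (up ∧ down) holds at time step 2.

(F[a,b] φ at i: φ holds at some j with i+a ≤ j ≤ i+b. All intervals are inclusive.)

Check (up ∧ down) at each j in [2,4]:
  j=2: true
  j=3: false
  j=4: false
Found at j=2 → formula holds.

Yes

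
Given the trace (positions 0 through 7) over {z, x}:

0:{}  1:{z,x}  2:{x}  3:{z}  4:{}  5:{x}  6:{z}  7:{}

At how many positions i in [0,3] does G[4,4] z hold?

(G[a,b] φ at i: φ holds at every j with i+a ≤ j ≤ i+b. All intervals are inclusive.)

Evaluate at each i in [0,3]:
  i=0: ✗ (fails at j=4)
  i=1: ✗ (fails at j=5)
  i=2: ✓ (all of [6,6])
  i=3: ✗ (fails at j=7)
Positions where it holds: {2} → 1.

1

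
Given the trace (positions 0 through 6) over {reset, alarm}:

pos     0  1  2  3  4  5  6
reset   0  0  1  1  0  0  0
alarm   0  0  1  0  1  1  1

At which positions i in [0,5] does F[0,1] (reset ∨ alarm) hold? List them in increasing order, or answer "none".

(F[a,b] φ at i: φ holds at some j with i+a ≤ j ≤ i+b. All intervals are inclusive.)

Evaluate at each i in [0,5]:
  i=0: ✗ (none in [0,1])
  i=1: ✓ (witness j=2)
  i=2: ✓ (witness j=2)
  i=3: ✓ (witness j=3)
  i=4: ✓ (witness j=4)
  i=5: ✓ (witness j=5)

1, 2, 3, 4, 5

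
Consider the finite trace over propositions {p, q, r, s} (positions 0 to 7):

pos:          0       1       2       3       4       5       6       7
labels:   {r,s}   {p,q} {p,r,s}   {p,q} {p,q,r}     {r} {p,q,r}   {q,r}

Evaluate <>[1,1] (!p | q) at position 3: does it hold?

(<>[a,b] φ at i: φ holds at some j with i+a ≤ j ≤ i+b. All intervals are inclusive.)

Yes

Check (!p | q) at each j in [4,4]:
  j=4: true
Found at j=4 → formula holds.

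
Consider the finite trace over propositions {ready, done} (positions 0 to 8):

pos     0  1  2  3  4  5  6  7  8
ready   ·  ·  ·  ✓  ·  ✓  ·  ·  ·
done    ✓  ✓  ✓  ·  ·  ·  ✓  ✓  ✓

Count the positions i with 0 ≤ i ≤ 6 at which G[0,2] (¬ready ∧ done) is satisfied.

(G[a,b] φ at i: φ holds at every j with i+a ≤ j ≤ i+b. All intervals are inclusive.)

Evaluate at each i in [0,6]:
  i=0: ✓ (all of [0,2])
  i=1: ✗ (fails at j=3)
  i=2: ✗ (fails at j=3)
  i=3: ✗ (fails at j=3)
  i=4: ✗ (fails at j=4)
  i=5: ✗ (fails at j=5)
  i=6: ✓ (all of [6,8])
Positions where it holds: {0, 6} → 2.

2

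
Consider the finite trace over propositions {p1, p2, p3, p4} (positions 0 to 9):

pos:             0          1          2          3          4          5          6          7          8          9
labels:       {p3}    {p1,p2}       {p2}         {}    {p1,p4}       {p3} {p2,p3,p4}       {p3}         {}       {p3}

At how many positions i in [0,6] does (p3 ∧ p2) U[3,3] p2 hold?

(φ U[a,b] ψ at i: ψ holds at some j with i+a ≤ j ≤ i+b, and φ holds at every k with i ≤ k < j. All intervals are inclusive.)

Evaluate at each i in [0,6]:
  i=0: ✗ (no rhs in [3,3])
  i=1: ✗ (no rhs in [4,4])
  i=2: ✗ (no rhs in [5,5])
  i=3: ✗ (lhs fails at k=3 before rhs at j=6)
  i=4: ✗ (no rhs in [7,7])
  i=5: ✗ (no rhs in [8,8])
  i=6: ✗ (no rhs in [9,9])
Positions where it holds: {} → 0.

0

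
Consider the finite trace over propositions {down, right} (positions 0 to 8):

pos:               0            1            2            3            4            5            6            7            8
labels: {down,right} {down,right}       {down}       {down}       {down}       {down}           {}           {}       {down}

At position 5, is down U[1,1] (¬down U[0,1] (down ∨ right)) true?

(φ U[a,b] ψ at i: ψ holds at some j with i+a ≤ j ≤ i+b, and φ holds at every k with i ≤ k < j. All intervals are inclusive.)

Need some j in [6,6] with (¬down U[0,1] (down ∨ right)), and down at every k in [5,j-1].
  j=6: (¬down U[0,1] (down ∨ right)) — fails.
No j in the window works → until fails.

False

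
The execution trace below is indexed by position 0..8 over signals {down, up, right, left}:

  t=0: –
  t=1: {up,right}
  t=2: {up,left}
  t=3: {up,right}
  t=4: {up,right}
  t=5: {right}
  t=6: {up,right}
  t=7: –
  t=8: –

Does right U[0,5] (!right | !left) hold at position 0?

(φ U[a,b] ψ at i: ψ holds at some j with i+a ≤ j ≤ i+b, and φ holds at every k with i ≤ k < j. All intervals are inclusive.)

Need some j in [0,5] with (!right | !left), and right at every k in [0,j-1].
  j=0: (!right | !left) holds; no prefix to check → satisfied.

True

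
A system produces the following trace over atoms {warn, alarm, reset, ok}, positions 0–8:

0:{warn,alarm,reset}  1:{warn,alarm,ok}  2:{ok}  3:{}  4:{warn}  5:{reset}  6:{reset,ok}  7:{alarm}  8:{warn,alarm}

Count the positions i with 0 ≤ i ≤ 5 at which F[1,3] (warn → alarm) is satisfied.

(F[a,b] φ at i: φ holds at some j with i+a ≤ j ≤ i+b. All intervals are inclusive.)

Evaluate at each i in [0,5]:
  i=0: ✓ (witness j=1)
  i=1: ✓ (witness j=2)
  i=2: ✓ (witness j=3)
  i=3: ✓ (witness j=5)
  i=4: ✓ (witness j=5)
  i=5: ✓ (witness j=6)
Positions where it holds: {0, 1, 2, 3, 4, 5} → 6.

6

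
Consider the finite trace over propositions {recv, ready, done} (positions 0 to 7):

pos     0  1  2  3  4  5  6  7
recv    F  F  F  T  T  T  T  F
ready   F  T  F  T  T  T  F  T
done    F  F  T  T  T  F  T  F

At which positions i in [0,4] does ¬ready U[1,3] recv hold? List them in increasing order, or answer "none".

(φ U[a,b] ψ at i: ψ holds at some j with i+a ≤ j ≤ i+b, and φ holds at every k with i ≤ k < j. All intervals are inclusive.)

Evaluate at each i in [0,4]:
  i=0: ✗ (lhs fails at k=1 before rhs at j=3)
  i=1: ✗ (lhs fails at k=1 before rhs at j=3)
  i=2: ✓ (rhs at j=3; lhs holds on [2,2])
  i=3: ✗ (lhs fails at k=3 before rhs at j=4)
  i=4: ✗ (lhs fails at k=4 before rhs at j=5)

2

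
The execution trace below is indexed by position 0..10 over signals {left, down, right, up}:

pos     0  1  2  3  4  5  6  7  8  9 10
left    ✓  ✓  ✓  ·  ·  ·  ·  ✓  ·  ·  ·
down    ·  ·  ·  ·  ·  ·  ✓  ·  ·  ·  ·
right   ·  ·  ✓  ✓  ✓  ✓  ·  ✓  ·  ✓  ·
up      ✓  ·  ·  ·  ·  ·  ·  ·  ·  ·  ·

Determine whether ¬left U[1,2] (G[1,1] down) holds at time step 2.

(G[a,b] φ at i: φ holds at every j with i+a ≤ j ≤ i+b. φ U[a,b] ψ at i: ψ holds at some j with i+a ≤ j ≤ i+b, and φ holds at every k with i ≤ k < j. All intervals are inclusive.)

No

Need some j in [3,4] with G[1,1] down, and ¬left at every k in [2,j-1].
  j=3: G[1,1] down — fails at 4.
  j=4: G[1,1] down — fails at 5.
No j in the window works → until fails.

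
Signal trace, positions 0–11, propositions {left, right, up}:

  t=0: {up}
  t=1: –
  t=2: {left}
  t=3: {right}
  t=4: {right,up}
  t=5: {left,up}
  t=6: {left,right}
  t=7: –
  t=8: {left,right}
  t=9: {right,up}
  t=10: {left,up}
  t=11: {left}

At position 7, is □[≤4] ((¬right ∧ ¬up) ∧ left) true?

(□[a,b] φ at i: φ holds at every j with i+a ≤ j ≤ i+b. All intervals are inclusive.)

False

Check ((¬right ∧ ¬up) ∧ left) at every j in [7,11]:
  j=7: false
  j=8: false
  j=9: false
  j=10: false
  j=11: true
Fails at j=7 → formula fails.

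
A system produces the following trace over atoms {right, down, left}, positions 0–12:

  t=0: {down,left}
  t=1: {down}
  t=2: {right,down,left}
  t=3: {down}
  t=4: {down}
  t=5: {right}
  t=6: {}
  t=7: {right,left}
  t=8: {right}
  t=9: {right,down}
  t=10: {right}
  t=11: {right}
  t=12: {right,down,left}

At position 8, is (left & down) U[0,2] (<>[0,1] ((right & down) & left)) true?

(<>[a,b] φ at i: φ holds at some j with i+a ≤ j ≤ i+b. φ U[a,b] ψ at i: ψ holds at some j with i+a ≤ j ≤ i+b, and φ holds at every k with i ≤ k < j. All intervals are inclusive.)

Does not hold

Need some j in [8,10] with <>[0,1] ((right & down) & left), and (left & down) at every k in [8,j-1].
  j=8: <>[0,1] ((right & down) & left) — fails (none in [8,9]).
  j=9: <>[0,1] ((right & down) & left) — fails (none in [9,10]).
  j=10: <>[0,1] ((right & down) & left) — fails (none in [10,11]).
No j in the window works → until fails.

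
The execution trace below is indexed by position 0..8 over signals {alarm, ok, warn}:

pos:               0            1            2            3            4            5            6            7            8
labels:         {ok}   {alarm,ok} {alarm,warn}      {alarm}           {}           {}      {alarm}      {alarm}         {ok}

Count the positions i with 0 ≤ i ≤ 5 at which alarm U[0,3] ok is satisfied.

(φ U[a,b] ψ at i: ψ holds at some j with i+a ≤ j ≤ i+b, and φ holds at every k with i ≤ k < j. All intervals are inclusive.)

2

Evaluate at each i in [0,5]:
  i=0: ✓ (rhs at j=0)
  i=1: ✓ (rhs at j=1)
  i=2: ✗ (no rhs in [2,5])
  i=3: ✗ (no rhs in [3,6])
  i=4: ✗ (no rhs in [4,7])
  i=5: ✗ (lhs fails at k=5 before rhs at j=8)
Positions where it holds: {0, 1} → 2.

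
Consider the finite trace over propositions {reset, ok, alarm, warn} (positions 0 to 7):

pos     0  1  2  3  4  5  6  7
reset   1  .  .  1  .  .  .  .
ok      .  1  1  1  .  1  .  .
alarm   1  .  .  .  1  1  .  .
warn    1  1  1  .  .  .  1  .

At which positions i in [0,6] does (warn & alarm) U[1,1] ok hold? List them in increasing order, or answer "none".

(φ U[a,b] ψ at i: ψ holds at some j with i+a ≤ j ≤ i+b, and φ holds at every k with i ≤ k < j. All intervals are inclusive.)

0

Evaluate at each i in [0,6]:
  i=0: ✓ (rhs at j=1; lhs holds on [0,0])
  i=1: ✗ (lhs fails at k=1 before rhs at j=2)
  i=2: ✗ (lhs fails at k=2 before rhs at j=3)
  i=3: ✗ (no rhs in [4,4])
  i=4: ✗ (lhs fails at k=4 before rhs at j=5)
  i=5: ✗ (no rhs in [6,6])
  i=6: ✗ (no rhs in [7,7])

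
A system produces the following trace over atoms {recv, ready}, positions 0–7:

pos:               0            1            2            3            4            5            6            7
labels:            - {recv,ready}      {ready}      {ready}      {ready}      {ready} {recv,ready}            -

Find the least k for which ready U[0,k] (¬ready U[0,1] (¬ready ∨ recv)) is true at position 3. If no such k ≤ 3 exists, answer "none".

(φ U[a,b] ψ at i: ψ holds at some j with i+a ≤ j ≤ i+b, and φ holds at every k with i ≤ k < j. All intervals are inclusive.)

3

Need earliest j ≥ 3 with (¬ready U[0,1] (¬ready ∨ recv)), and ready at every k in [3,j-1].
  j=3: rhs fails.
  j=4: rhs fails.
  j=5: rhs fails.
  j=6: rhs holds; lhs holds on [3,5]. k = 3.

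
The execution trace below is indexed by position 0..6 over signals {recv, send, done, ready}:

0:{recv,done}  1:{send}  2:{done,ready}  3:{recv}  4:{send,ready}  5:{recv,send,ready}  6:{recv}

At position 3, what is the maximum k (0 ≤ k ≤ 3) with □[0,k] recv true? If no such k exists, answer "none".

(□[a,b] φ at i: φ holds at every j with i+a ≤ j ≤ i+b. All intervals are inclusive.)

0

recv must hold from j=3 onward; find where it first fails.
  j=3: holds
  j=4: fails
Holds on [3,3], so largest k = 0.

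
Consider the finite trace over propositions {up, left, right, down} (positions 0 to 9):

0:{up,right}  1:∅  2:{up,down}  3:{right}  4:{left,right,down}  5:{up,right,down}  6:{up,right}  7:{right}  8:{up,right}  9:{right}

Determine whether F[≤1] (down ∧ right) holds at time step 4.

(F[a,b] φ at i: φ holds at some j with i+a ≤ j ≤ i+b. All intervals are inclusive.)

True

Check (down ∧ right) at each j in [4,5]:
  j=4: true
  j=5: true
Found at j=4 → formula holds.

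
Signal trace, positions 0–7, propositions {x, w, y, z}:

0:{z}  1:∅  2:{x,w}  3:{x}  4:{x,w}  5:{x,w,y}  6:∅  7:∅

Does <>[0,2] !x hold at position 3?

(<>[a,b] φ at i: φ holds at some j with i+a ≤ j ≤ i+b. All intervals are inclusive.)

False

Check !x at each j in [3,5]:
  j=3: false
  j=4: false
  j=5: false
No position in the window satisfies it → formula fails.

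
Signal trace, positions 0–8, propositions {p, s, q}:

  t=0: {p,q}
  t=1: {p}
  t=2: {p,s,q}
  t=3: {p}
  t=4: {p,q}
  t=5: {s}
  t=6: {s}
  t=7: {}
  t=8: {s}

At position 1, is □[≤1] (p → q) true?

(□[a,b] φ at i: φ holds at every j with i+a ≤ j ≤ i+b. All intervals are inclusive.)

Does not hold

Check (p → q) at every j in [1,2]:
  j=1: antecedent true; consequent false → ✗
  j=2: antecedent true; consequent true → ✓
Fails at j=1 → formula fails.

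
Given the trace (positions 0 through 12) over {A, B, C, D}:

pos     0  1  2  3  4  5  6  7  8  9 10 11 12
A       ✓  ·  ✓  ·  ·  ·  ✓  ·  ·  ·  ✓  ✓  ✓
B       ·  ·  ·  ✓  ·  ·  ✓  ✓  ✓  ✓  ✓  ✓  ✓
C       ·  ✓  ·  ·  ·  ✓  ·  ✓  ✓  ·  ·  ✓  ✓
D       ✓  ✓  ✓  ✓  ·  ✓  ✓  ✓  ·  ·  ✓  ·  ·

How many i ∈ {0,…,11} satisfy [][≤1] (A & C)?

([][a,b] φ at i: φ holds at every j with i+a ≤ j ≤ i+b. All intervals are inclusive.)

Evaluate at each i in [0,11]:
  i=0: ✗ (fails at j=0)
  i=1: ✗ (fails at j=1)
  i=2: ✗ (fails at j=2)
  i=3: ✗ (fails at j=3)
  i=4: ✗ (fails at j=4)
  i=5: ✗ (fails at j=5)
  i=6: ✗ (fails at j=6)
  i=7: ✗ (fails at j=7)
  i=8: ✗ (fails at j=8)
  i=9: ✗ (fails at j=9)
  i=10: ✗ (fails at j=10)
  i=11: ✓ (all of [11,12])
Positions where it holds: {11} → 1.

1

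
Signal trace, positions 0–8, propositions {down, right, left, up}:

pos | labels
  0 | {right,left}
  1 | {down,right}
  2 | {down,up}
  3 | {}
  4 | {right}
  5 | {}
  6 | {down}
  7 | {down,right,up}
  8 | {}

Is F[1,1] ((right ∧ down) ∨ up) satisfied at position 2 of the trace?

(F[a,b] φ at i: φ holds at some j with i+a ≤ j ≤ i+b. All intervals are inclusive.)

Check ((right ∧ down) ∨ up) at each j in [3,3]:
  j=3: false
No position in the window satisfies it → formula fails.

Does not hold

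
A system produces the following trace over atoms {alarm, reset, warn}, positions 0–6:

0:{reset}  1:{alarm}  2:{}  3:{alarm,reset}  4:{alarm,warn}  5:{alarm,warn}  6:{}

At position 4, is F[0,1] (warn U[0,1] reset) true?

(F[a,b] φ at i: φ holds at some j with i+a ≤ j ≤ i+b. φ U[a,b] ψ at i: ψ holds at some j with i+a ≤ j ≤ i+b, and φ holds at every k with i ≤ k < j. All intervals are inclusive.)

Check (warn U[0,1] reset) at each j in [4,5]:
  j=4: fails
  j=5: fails
No position in the window satisfies it → formula fails.

No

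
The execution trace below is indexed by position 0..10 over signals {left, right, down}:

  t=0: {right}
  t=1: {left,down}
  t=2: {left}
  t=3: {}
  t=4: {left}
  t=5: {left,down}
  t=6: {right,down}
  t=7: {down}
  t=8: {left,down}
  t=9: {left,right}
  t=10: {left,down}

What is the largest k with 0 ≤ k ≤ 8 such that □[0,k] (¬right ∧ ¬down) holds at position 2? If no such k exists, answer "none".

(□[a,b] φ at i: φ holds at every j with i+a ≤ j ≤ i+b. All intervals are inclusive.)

2

(¬right ∧ ¬down) must hold from j=2 onward; find where it first fails.
  j=2: holds
  j=3: holds
  j=4: holds
  j=5: fails
Holds on [2,4], so largest k = 2.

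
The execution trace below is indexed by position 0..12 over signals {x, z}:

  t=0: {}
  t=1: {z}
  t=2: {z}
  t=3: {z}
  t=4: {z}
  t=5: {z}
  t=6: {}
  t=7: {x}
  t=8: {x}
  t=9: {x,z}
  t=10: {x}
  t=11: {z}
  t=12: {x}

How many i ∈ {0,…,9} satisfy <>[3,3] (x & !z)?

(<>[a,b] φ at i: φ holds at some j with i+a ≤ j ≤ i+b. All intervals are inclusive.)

4

Evaluate at each i in [0,9]:
  i=0: ✗ (none in [3,3])
  i=1: ✗ (none in [4,4])
  i=2: ✗ (none in [5,5])
  i=3: ✗ (none in [6,6])
  i=4: ✓ (witness j=7)
  i=5: ✓ (witness j=8)
  i=6: ✗ (none in [9,9])
  i=7: ✓ (witness j=10)
  i=8: ✗ (none in [11,11])
  i=9: ✓ (witness j=12)
Positions where it holds: {4, 5, 7, 9} → 4.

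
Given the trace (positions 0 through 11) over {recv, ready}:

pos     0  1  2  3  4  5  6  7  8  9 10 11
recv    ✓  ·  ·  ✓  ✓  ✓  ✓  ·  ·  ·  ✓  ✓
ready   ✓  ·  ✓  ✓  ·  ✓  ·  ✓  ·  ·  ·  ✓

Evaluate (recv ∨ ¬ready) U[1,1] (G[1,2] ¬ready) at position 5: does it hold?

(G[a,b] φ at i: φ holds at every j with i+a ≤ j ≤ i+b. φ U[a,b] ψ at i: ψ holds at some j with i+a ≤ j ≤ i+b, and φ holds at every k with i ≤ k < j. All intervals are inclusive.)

No

Need some j in [6,6] with G[1,2] ¬ready, and (recv ∨ ¬ready) at every k in [5,j-1].
  j=6: G[1,2] ¬ready — fails at 7.
No j in the window works → until fails.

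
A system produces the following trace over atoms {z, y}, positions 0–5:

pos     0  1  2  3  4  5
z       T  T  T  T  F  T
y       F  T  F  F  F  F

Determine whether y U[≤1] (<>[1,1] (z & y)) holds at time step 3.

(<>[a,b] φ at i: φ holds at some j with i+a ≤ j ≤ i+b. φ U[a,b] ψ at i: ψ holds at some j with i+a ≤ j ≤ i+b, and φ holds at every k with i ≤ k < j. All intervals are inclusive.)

Does not hold

Need some j in [3,4] with <>[1,1] (z & y), and y at every k in [3,j-1].
  j=3: <>[1,1] (z & y) — fails (none in [4,4]).
  j=4: <>[1,1] (z & y) — fails (none in [5,5]).
No j in the window works → until fails.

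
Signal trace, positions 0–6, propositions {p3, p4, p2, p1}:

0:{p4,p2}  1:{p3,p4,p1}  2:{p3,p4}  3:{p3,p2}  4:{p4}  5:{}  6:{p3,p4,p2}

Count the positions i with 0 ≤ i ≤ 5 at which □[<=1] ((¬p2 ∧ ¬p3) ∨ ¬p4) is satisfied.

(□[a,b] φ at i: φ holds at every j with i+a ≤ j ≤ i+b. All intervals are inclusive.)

Evaluate at each i in [0,5]:
  i=0: ✗ (fails at j=0)
  i=1: ✗ (fails at j=1)
  i=2: ✗ (fails at j=2)
  i=3: ✓ (all of [3,4])
  i=4: ✓ (all of [4,5])
  i=5: ✗ (fails at j=6)
Positions where it holds: {3, 4} → 2.

2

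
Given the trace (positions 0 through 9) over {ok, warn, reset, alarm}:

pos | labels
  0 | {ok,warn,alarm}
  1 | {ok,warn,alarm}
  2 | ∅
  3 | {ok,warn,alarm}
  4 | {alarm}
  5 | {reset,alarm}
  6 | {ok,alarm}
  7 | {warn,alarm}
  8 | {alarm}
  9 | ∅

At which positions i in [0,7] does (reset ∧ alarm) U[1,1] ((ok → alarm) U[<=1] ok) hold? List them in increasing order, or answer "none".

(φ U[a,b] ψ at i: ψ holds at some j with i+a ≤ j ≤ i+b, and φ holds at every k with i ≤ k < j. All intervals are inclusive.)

Evaluate at each i in [0,7]:
  i=0: ✗ (lhs fails at k=0 before rhs at j=1)
  i=1: ✗ (lhs fails at k=1 before rhs at j=2)
  i=2: ✗ (lhs fails at k=2 before rhs at j=3)
  i=3: ✗ (no rhs in [4,4])
  i=4: ✗ (lhs fails at k=4 before rhs at j=5)
  i=5: ✓ (rhs at j=6; lhs holds on [5,5])
  i=6: ✗ (no rhs in [7,7])
  i=7: ✗ (no rhs in [8,8])

5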